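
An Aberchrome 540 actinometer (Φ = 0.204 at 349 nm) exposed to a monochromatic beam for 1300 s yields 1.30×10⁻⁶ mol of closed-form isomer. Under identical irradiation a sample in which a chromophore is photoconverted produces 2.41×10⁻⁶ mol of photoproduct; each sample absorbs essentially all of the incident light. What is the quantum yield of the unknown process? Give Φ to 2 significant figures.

Φ = 0.38

Photons absorbed by the actinometer: 1.30×10⁻⁶ / 0.204 = 6.373×10⁻⁶ mol.
Φ(unknown) = 2.41×10⁻⁶ / 6.373×10⁻⁶ = 0.38.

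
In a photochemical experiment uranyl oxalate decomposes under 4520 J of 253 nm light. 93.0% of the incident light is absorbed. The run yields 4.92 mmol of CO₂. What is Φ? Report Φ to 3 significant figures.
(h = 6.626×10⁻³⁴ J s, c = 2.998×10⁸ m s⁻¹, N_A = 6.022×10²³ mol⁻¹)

Φ = 0.553

Product: 4.92 mmol = 0.00492 mol.
Photon energy at 253 nm: hc/λ = (6.626×10⁻³⁴)(2.998×10⁸)/(253×10⁻⁹) = 7.852×10⁻¹⁹ J.
Photons incident: 4520 / 7.852×10⁻¹⁹ = 5.756×10²¹, i.e. 5.756×10²¹/6.022×10²³ = 0.009558 mol.
Photons absorbed: 0.930 × 0.009558 = 0.008889 mol.
Φ = 0.00492 mol / 0.008889 mol photons = 0.553.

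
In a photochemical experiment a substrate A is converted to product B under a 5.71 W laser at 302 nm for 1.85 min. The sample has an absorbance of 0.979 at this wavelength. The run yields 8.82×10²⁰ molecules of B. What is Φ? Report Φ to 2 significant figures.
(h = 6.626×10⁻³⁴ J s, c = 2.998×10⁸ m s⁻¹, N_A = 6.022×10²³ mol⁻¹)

Φ = 1.0

Product: 8.82×10²⁰ / 6.022×10²³ = 0.001465 mol.
Photon energy at 302 nm: hc/λ = (6.626×10⁻³⁴)(2.998×10⁸)/(302×10⁻⁹) = 6.578×10⁻¹⁹ J.
Energy delivered: (5.71 W)(111 s) = 633.8 J.
Photons incident: 633.8 / 6.578×10⁻¹⁹ = 9.635×10²⁰, i.e. 9.635×10²⁰/6.022×10²³ = 0.001600 mol.
Fraction absorbed: 1 − 10^(−0.979) = 0.8950.
Photons absorbed: 0.8950 × 0.001600 = 0.001432 mol.
Φ = 0.001465 mol / 0.001432 mol photons = 1.0.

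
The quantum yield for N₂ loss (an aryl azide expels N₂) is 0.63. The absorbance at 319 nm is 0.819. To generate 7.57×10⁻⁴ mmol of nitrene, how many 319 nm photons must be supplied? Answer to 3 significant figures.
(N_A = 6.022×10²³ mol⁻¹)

8.53×10¹⁷ photons

Product: 7.57×10⁻⁴ mmol = 7.57×10⁻⁷ mol.
Photons that must be absorbed: 7.57×10⁻⁷ / 0.63 = 1.202×10⁻⁶ mol.
Fraction absorbed: 1 − 10^(−0.819) = 0.8483.
Incident photons needed: 1.202×10⁻⁶ / 0.8483 = 1.417×10⁻⁶ mol.
Photon count: 1.417×10⁻⁶ × 6.022×10²³ = 8.53×10¹⁷.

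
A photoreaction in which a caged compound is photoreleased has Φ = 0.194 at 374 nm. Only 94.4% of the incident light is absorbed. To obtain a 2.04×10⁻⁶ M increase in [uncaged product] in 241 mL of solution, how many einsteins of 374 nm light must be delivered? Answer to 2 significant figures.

2.7×10⁻⁶ einstein

Product: (2.04×10⁻⁶ M)(0.241 L) = 4.916×10⁻⁷ mol.
Photons that must be absorbed: 4.916×10⁻⁷ / 0.194 = 2.534×10⁻⁶ mol.
Incident photons needed: 2.534×10⁻⁶ / 0.944 = 2.684×10⁻⁶ mol.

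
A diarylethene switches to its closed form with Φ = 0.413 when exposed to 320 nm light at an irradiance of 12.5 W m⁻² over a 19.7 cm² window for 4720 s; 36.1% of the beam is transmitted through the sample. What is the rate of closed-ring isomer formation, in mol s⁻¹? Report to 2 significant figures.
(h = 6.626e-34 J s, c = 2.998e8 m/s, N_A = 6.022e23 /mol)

Photon energy at 320 nm: hc/λ = (6.626e-34)(2.998e8)/(320e-9) = 6.208e-19 J.
Energy delivered: (12.5 W m⁻²)(19.7e-4 m²)(4720 s) = 116.2 J.
Photons incident: 116.2 / 6.208e-19 = 1.872e20, i.e. 1.872e20/6.022e23 = 3.109e-4 mol.
Fraction absorbed: 1 − 36.1/100 = 0.6390.
Photons absorbed: 0.6390 × 3.109e-4 = 1.987e-4 mol.
Product formed: 0.413 × 1.987e-4 = 8.206e-5 mol.
Rate: 8.206e-5 / 4720 s = 1.7e-8 mol s⁻¹.

1.7e-8 mol s⁻¹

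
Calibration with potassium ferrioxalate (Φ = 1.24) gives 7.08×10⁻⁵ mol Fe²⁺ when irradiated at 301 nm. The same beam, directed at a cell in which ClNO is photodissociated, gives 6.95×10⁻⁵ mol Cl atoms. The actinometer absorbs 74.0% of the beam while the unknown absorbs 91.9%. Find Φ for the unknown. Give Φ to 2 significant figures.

Φ = 0.98

Photons absorbed by the actinometer: 7.08×10⁻⁵ / 1.24 = 5.710×10⁻⁵ mol.
Incident flux: 5.710×10⁻⁵ / 0.740 = 7.716×10⁻⁵ einstein.
Absorbed by unknown: 0.919 × 7.716×10⁻⁵ = 7.091×10⁻⁵ mol.
Φ(unknown) = 6.95×10⁻⁵ / 7.091×10⁻⁵ = 0.98.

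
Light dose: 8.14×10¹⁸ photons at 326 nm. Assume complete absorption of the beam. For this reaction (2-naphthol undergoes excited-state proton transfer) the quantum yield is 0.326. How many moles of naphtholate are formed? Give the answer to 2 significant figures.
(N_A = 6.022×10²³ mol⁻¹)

4.4×10⁻⁶ mol

Moles of photons: 8.14×10¹⁸ / 6.022×10²³ = 1.352×10⁻⁵ mol.
Product: Φ × n_abs = 0.326 × 1.352×10⁻⁵ = 4.408×10⁻⁶ mol.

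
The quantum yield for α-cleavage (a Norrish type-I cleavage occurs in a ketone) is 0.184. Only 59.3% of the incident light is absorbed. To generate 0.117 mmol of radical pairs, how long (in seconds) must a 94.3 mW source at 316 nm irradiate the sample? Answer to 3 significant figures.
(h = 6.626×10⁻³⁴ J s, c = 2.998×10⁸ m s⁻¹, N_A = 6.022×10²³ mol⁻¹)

Product: 0.117 mmol = 1.17×10⁻⁴ mol.
Photons that must be absorbed: 1.17×10⁻⁴ / 0.184 = 6.359×10⁻⁴ mol.
Incident photons needed: 6.359×10⁻⁴ / 0.593 = 0.001072 mol.
Photon energy: hc/λ = 6.286×10⁻¹⁹ J; per mole, 3.785×10⁵ J mol⁻¹.
Energy required: 0.001072 × 3.785×10⁵ = 405.8 J.
Time: 405.8 J / 0.0943 W = 4300 s.

t ≈ 4300 s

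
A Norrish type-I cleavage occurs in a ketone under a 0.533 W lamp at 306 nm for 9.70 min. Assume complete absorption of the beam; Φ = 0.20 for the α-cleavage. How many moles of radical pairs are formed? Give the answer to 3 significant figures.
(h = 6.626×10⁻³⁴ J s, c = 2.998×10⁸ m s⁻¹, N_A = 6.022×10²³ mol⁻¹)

1.59×10⁻⁴ mol

Photon energy at 306 nm: hc/λ = (6.626×10⁻³⁴)(2.998×10⁸)/(306×10⁻⁹) = 6.492×10⁻¹⁹ J.
Energy delivered: (0.533 W)(582 s) = 310.2 J.
Photons incident: 310.2 / 6.492×10⁻¹⁹ = 4.778×10²⁰, i.e. 4.778×10²⁰/6.022×10²³ = 7.934×10⁻⁴ mol.
Product: Φ × n_abs = 0.20 × 7.934×10⁻⁴ = 1.587×10⁻⁴ mol.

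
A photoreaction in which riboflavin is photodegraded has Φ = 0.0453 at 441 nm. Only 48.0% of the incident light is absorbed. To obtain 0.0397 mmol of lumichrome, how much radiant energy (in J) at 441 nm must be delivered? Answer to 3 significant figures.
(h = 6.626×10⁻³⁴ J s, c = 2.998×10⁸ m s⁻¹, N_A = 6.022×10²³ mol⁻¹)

Product: 0.0397 mmol = 3.97×10⁻⁵ mol.
Photons that must be absorbed: 3.97×10⁻⁵ / 0.0453 = 8.764×10⁻⁴ mol.
Incident photons needed: 8.764×10⁻⁴ / 0.480 = 0.001826 mol.
Photon energy: hc/λ = 4.504×10⁻¹⁹ J; per mole, 2.712×10⁵ J mol⁻¹.
Energy required: 0.001826 × 2.712×10⁵ = 495 J.

495 J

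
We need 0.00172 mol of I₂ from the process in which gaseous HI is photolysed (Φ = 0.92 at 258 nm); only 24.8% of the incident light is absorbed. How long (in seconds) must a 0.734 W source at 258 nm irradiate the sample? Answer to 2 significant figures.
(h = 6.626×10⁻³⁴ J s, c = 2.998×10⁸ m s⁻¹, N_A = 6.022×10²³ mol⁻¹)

Photons that must be absorbed: 0.00172 / 0.92 = 0.001870 mol.
Incident photons needed: 0.001870 / 0.248 = 0.007540 mol.
Photon energy: hc/λ = 7.700×10⁻¹⁹ J; per mole, 4.637×10⁵ J mol⁻¹.
Energy required: 0.007540 × 4.637×10⁵ = 3496 J.
Time: 3496 J / 0.734 W = 4800 s.

t ≈ 4800 s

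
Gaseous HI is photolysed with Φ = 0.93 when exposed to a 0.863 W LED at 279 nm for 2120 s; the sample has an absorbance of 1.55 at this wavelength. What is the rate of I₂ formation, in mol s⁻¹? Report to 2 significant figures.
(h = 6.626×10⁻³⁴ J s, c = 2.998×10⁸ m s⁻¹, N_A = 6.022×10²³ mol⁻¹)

Photon energy at 279 nm: hc/λ = (6.626×10⁻³⁴)(2.998×10⁸)/(279×10⁻⁹) = 7.120×10⁻¹⁹ J.
Energy delivered: (0.863 W)(2120 s) = 1830 J.
Photons incident: 1830 / 7.120×10⁻¹⁹ = 2.570×10²¹, i.e. 2.570×10²¹/6.022×10²³ = 0.004268 mol.
Fraction absorbed: 1 − 10^(−1.55) = 0.9718.
Photons absorbed: 0.9718 × 0.004268 = 0.004148 mol.
Product formed: 0.93 × 0.004148 = 0.003858 mol.
Rate: 0.003858 / 2120 s = 1.8×10⁻⁶ mol s⁻¹.

1.8×10⁻⁶ mol s⁻¹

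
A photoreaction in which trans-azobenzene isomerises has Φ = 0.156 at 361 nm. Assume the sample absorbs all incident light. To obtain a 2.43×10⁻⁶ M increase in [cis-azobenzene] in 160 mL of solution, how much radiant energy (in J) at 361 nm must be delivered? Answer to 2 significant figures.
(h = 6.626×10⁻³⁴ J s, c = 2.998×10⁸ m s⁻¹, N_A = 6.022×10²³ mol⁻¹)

Product: (2.43×10⁻⁶ M)(0.16 L) = 3.888×10⁻⁷ mol.
Photons that must be absorbed: 3.888×10⁻⁷ / 0.156 = 2.492×10⁻⁶ mol.
Photon energy: hc/λ = 5.503×10⁻¹⁹ J; per mole, 3.314×10⁵ J mol⁻¹.
Energy required: 2.492×10⁻⁶ × 3.314×10⁵ = 0.83 J.

0.83 J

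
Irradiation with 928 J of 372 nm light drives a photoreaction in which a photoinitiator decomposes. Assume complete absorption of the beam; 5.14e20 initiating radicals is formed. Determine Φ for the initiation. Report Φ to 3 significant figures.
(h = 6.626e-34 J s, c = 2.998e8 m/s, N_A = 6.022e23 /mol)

Φ = 0.296

Product: 5.14e20 / 6.022e23 = 8.535e-4 mol.
Photon energy at 372 nm: hc/λ = (6.626e-34)(2.998e8)/(372e-9) = 5.340e-19 J.
Photons incident: 928 / 5.340e-19 = 1.738e21, i.e. 1.738e21/6.022e23 = 0.002886 mol.
Φ = 8.535e-4 mol / 0.002886 mol photons = 0.296.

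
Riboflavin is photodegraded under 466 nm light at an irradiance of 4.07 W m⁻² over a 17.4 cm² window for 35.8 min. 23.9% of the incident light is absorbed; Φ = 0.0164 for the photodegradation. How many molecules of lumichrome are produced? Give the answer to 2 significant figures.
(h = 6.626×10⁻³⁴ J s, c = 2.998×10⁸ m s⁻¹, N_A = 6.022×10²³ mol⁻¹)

Photon energy at 466 nm: hc/λ = (6.626×10⁻³⁴)(2.998×10⁸)/(466×10⁻⁹) = 4.263×10⁻¹⁹ J.
Energy delivered: (4.07 W m⁻²)(17.4×10⁻⁴ m²)(2148 s) = 15.21 J.
Photons incident: 15.21 / 4.263×10⁻¹⁹ = 3.568×10¹⁹, i.e. 3.568×10¹⁹/6.022×10²³ = 5.925×10⁻⁵ mol.
Photons absorbed: 0.239 × 5.925×10⁻⁵ = 1.416×10⁻⁵ mol.
Product: Φ × n_abs = 0.0164 × 1.416×10⁻⁵ = 2.322×10⁻⁷ mol.
As a count: 2.322×10⁻⁷ × 6.022×10²³ = 1.4×10¹⁷.

1.4×10¹⁷ molecules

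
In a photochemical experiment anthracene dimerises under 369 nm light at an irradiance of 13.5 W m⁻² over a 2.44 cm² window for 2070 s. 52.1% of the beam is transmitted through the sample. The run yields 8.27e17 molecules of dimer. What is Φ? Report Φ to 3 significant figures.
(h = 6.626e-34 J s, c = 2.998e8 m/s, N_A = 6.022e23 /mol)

Product: 8.27e17 / 6.022e23 = 1.373e-6 mol.
Photon energy at 369 nm: hc/λ = (6.626e-34)(2.998e8)/(369e-9) = 5.383e-19 J.
Energy delivered: (13.5 W m⁻²)(2.44e-4 m²)(2070 s) = 6.819 J.
Photons incident: 6.819 / 5.383e-19 = 1.267e19, i.e. 1.267e19/6.022e23 = 2.104e-5 mol.
Fraction absorbed: 1 − 52.1/100 = 0.4790.
Photons absorbed: 0.4790 × 2.104e-5 = 1.008e-5 mol.
Φ = 1.373e-6 mol / 1.008e-5 mol photons = 0.136.

Φ = 0.136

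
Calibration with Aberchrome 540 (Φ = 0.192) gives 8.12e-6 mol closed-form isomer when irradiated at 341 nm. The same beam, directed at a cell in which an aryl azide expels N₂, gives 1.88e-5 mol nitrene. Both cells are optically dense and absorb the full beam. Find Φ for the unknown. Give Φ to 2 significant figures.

Photons absorbed by the actinometer: 8.12e-6 / 0.192 = 4.229e-5 mol.
Φ(unknown) = 1.88e-5 / 4.229e-5 = 0.44.

Φ = 0.44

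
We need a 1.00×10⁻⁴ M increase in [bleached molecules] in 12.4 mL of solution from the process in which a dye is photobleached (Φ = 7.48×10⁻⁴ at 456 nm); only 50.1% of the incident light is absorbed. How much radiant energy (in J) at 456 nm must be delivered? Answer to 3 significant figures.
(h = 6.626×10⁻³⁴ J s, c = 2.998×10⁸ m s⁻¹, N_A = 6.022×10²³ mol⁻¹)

Product: (1.00×10⁻⁴ M)(0.0124 L) = 1.240×10⁻⁶ mol.
Photons that must be absorbed: 1.240×10⁻⁶ / 7.48×10⁻⁴ = 0.001658 mol.
Incident photons needed: 0.001658 / 0.501 = 0.003309 mol.
Photon energy: hc/λ = 4.356×10⁻¹⁹ J; per mole, 2.623×10⁵ J mol⁻¹.
Energy required: 0.003309 × 2.623×10⁵ = 868 J.

868 J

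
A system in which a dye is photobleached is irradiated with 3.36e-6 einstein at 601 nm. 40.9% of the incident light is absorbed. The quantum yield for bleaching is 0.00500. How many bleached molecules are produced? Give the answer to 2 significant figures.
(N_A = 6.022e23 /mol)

Photons absorbed: 0.409 × 3.36e-6 = 1.374e-6 mol.
Product: Φ × n_abs = 0.00500 × 1.374e-6 = 6.870e-9 mol.
As a count: 6.870e-9 × 6.022e23 = 4.1e15.

4.1e15 bleached molecules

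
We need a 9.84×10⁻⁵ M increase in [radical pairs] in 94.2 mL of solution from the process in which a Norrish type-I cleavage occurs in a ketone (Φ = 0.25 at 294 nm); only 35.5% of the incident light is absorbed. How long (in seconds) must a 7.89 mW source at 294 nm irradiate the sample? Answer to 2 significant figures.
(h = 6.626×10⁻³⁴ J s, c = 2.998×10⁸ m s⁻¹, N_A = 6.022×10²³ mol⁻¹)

t ≈ 5400 s

Product: (9.84×10⁻⁵ M)(0.0942 L) = 9.269×10⁻⁶ mol.
Photons that must be absorbed: 9.269×10⁻⁶ / 0.25 = 3.708×10⁻⁵ mol.
Incident photons needed: 3.708×10⁻⁵ / 0.355 = 1.045×10⁻⁴ mol.
Photon energy: hc/λ = 6.757×10⁻¹⁹ J; per mole, 4.069×10⁵ J mol⁻¹.
Energy required: 1.045×10⁻⁴ × 4.069×10⁵ = 42.52 J.
Time: 42.52 J / 0.00789 W = 5400 s.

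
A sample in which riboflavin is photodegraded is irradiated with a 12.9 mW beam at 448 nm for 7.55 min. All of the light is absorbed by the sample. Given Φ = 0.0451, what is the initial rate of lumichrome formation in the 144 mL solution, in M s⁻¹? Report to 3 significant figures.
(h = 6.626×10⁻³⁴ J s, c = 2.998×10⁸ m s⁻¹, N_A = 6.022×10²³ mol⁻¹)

1.51×10⁻⁸ M s⁻¹

Photon energy at 448 nm: hc/λ = (6.626×10⁻³⁴)(2.998×10⁸)/(448×10⁻⁹) = 4.434×10⁻¹⁹ J.
Energy delivered: (12.9 mW)(453 s) = 5.844 J.
Photons incident: 5.844 / 4.434×10⁻¹⁹ = 1.318×10¹⁹, i.e. 1.318×10¹⁹/6.022×10²³ = 2.189×10⁻⁵ mol.
Product formed: 0.0451 × 2.189×10⁻⁵ = 9.872×10⁻⁷ mol.
Rate: 9.872×10⁻⁷ mol / (453 s × 0.144 L) = 1.51×10⁻⁸ M s⁻¹.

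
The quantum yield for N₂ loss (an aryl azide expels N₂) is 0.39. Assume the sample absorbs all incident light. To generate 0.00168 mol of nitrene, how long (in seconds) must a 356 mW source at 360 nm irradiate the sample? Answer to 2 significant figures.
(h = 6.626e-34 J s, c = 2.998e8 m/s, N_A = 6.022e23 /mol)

t ≈ 4000 s

Photons that must be absorbed: 0.00168 / 0.39 = 0.004308 mol.
Photon energy: hc/λ = 5.518e-19 J; per mole, 3.323e5 J mol⁻¹.
Energy required: 0.004308 × 3.323e5 = 1432 J.
Time: 1432 J / 0.356 W = 4000 s.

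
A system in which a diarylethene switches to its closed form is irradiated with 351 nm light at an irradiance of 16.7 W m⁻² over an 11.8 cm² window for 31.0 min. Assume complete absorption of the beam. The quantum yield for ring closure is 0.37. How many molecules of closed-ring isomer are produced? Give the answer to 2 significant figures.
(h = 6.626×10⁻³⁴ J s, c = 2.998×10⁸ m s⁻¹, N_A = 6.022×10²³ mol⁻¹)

Photon energy at 351 nm: hc/λ = (6.626×10⁻³⁴)(2.998×10⁸)/(351×10⁻⁹) = 5.659×10⁻¹⁹ J.
Energy delivered: (16.7 W m⁻²)(11.8×10⁻⁴ m²)(1860 s) = 36.65 J.
Photons incident: 36.65 / 5.659×10⁻¹⁹ = 6.476×10¹⁹, i.e. 6.476×10¹⁹/6.022×10²³ = 1.075×10⁻⁴ mol.
Product: Φ × n_abs = 0.37 × 1.075×10⁻⁴ = 3.978×10⁻⁵ mol.
As a count: 3.978×10⁻⁵ × 6.022×10²³ = 2.4×10¹⁹.

2.4×10¹⁹ molecules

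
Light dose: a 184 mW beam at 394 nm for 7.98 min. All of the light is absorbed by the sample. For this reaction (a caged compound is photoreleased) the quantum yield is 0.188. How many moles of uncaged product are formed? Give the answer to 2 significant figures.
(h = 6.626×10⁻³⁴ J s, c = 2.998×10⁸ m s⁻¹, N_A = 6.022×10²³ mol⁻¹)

5.5×10⁻⁵ mol

Photon energy at 394 nm: hc/λ = (6.626×10⁻³⁴)(2.998×10⁸)/(394×10⁻⁹) = 5.042×10⁻¹⁹ J.
Energy delivered: (184 mW)(478.8 s) = 88.10 J.
Photons incident: 88.10 / 5.042×10⁻¹⁹ = 1.747×10²⁰, i.e. 1.747×10²⁰/6.022×10²³ = 2.901×10⁻⁴ mol.
Product: Φ × n_abs = 0.188 × 2.901×10⁻⁴ = 5.454×10⁻⁵ mol.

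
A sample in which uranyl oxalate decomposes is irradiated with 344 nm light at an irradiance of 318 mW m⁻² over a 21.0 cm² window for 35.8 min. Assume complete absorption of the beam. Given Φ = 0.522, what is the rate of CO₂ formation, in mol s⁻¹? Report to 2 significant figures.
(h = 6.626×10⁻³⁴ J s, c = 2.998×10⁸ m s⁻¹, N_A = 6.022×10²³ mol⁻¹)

Photon energy at 344 nm: hc/λ = (6.626×10⁻³⁴)(2.998×10⁸)/(344×10⁻⁹) = 5.775×10⁻¹⁹ J.
Energy delivered: (318 mW m⁻²)(21.0×10⁻⁴ m²)(2148 s) = 1.434 J.
Photons incident: 1.434 / 5.775×10⁻¹⁹ = 2.483×10¹⁸, i.e. 2.483×10¹⁸/6.022×10²³ = 4.123×10⁻⁶ mol.
Product formed: 0.522 × 4.123×10⁻⁶ = 2.152×10⁻⁶ mol.
Rate: 2.152×10⁻⁶ / 2148 s = 1.0×10⁻⁹ mol s⁻¹.

1.0×10⁻⁹ mol s⁻¹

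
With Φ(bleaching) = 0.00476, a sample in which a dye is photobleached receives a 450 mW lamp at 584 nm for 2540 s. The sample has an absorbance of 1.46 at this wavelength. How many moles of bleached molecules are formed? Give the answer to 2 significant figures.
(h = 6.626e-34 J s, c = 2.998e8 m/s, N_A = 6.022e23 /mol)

Photon energy at 584 nm: hc/λ = (6.626e-34)(2.998e8)/(584e-9) = 3.401e-19 J.
Energy delivered: (450 mW)(2540 s) = 1143 J.
Photons incident: 1143 / 3.401e-19 = 3.361e21, i.e. 3.361e21/6.022e23 = 0.005581 mol.
Fraction absorbed: 1 − 10^(−1.46) = 0.9653.
Photons absorbed: 0.9653 × 0.005581 = 0.005387 mol.
Product: Φ × n_abs = 0.00476 × 0.005387 = 2.564e-5 mol.

2.6e-5 mol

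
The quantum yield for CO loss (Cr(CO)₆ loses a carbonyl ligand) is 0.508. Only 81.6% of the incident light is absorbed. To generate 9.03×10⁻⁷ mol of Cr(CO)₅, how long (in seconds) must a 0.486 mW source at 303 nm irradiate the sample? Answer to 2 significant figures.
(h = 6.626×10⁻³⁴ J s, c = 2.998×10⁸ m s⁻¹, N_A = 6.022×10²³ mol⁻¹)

Photons that must be absorbed: 9.03×10⁻⁷ / 0.508 = 1.778×10⁻⁶ mol.
Incident photons needed: 1.778×10⁻⁶ / 0.816 = 2.179×10⁻⁶ mol.
Photon energy: hc/λ = 6.556×10⁻¹⁹ J; per mole, 3.948×10⁵ J mol⁻¹.
Energy required: 2.179×10⁻⁶ × 3.948×10⁵ = 0.8603 J.
Time: 0.8603 J / 0.000486 W = 1800 s.

t ≈ 1800 s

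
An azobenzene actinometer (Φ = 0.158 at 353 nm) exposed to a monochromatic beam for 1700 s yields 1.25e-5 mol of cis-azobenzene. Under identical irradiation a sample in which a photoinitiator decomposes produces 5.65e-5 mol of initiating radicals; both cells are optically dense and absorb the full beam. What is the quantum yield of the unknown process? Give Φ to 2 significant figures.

Photons absorbed by the actinometer: 1.25e-5 / 0.158 = 7.911e-5 mol.
Φ(unknown) = 5.65e-5 / 7.911e-5 = 0.71.

Φ = 0.71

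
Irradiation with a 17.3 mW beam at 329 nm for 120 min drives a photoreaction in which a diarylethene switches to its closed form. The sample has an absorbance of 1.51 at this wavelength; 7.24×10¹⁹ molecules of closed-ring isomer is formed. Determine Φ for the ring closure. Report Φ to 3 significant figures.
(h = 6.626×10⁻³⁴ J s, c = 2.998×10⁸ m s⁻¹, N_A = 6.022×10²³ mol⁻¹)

Product: 7.24×10¹⁹ / 6.022×10²³ = 1.202×10⁻⁴ mol.
Photon energy at 329 nm: hc/λ = (6.626×10⁻³⁴)(2.998×10⁸)/(329×10⁻⁹) = 6.038×10⁻¹⁹ J.
Energy delivered: (17.3 mW)(7200 s) = 124.6 J.
Photons incident: 124.6 / 6.038×10⁻¹⁹ = 2.064×10²⁰, i.e. 2.064×10²⁰/6.022×10²³ = 3.427×10⁻⁴ mol.
Fraction absorbed: 1 − 10^(−1.51) = 0.9691.
Photons absorbed: 0.9691 × 3.427×10⁻⁴ = 3.321×10⁻⁴ mol.
Φ = 1.202×10⁻⁴ mol / 3.321×10⁻⁴ mol photons = 0.362.

Φ = 0.362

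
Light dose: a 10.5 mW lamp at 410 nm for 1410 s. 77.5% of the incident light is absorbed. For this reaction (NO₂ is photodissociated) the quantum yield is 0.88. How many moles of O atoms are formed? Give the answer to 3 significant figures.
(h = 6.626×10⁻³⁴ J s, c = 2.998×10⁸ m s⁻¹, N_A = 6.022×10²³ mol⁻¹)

3.46×10⁻⁵ mol

Photon energy at 410 nm: hc/λ = (6.626×10⁻³⁴)(2.998×10⁸)/(410×10⁻⁹) = 4.845×10⁻¹⁹ J.
Energy delivered: (10.5 mW)(1410 s) = 14.81 J.
Photons incident: 14.81 / 4.845×10⁻¹⁹ = 3.057×10¹⁹, i.e. 3.057×10¹⁹/6.022×10²³ = 5.076×10⁻⁵ mol.
Photons absorbed: 0.775 × 5.076×10⁻⁵ = 3.934×10⁻⁵ mol.
Product: Φ × n_abs = 0.88 × 3.934×10⁻⁵ = 3.462×10⁻⁵ mol.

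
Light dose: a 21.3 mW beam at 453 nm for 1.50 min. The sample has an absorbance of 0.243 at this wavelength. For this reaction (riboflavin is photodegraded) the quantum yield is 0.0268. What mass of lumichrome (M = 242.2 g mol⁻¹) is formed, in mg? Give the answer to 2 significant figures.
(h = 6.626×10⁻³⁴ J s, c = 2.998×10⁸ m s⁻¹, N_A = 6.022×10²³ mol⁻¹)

Photon energy at 453 nm: hc/λ = (6.626×10⁻³⁴)(2.998×10⁸)/(453×10⁻⁹) = 4.385×10⁻¹⁹ J.
Energy delivered: (21.3 mW)(90 s) = 1.917 J.
Photons incident: 1.917 / 4.385×10⁻¹⁹ = 4.372×10¹⁸, i.e. 4.372×10¹⁸/6.022×10²³ = 7.260×10⁻⁶ mol.
Fraction absorbed: 1 − 10^(−0.243) = 0.4285.
Photons absorbed: 0.4285 × 7.260×10⁻⁶ = 3.111×10⁻⁶ mol.
Product: Φ × n_abs = 0.0268 × 3.111×10⁻⁶ = 8.337×10⁻⁸ mol.
Mass: 8.337×10⁻⁸ × 242.2 = 2.019×10⁻⁵ g = 0.020 mg.

0.020 mg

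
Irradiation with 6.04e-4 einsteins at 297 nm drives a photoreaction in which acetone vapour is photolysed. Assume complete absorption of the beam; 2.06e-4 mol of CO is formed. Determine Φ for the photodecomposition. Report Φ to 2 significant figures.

Φ = 0.34

Φ = 2.06e-4 mol / 6.04e-4 mol photons = 0.34.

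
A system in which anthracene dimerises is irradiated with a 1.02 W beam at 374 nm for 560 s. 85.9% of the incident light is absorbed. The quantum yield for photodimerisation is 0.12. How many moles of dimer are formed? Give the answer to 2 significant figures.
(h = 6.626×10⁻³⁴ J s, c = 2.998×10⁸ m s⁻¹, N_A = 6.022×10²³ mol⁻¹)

1.8×10⁻⁴ mol

Photon energy at 374 nm: hc/λ = (6.626×10⁻³⁴)(2.998×10⁸)/(374×10⁻⁹) = 5.311×10⁻¹⁹ J.
Energy delivered: (1.02 W)(560 s) = 571.2 J.
Photons incident: 571.2 / 5.311×10⁻¹⁹ = 1.076×10²¹, i.e. 1.076×10²¹/6.022×10²³ = 0.001787 mol.
Photons absorbed: 0.859 × 0.001787 = 0.001535 mol.
Product: Φ × n_abs = 0.12 × 0.001535 = 1.842×10⁻⁴ mol.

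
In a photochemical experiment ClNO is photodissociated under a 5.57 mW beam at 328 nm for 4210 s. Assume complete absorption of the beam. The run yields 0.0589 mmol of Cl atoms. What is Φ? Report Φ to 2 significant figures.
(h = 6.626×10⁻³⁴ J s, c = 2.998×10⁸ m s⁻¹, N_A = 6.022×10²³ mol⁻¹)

Φ = 0.92

Product: 0.0589 mmol = 5.89×10⁻⁵ mol.
Photon energy at 328 nm: hc/λ = (6.626×10⁻³⁴)(2.998×10⁸)/(328×10⁻⁹) = 6.056×10⁻¹⁹ J.
Energy delivered: (5.57 mW)(4210 s) = 23.45 J.
Photons incident: 23.45 / 6.056×10⁻¹⁹ = 3.872×10¹⁹, i.e. 3.872×10¹⁹/6.022×10²³ = 6.430×10⁻⁵ mol.
Φ = 5.89×10⁻⁵ mol / 6.430×10⁻⁵ mol photons = 0.92.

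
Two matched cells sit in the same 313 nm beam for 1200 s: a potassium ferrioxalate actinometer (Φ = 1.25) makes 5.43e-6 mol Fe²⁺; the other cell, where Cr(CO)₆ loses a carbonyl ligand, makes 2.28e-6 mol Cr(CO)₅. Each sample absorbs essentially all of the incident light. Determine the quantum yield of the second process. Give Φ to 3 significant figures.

Photons absorbed by the actinometer: 5.43e-6 / 1.25 = 4.344e-6 mol.
Φ(unknown) = 2.28e-6 / 4.344e-6 = 0.525.

Φ = 0.525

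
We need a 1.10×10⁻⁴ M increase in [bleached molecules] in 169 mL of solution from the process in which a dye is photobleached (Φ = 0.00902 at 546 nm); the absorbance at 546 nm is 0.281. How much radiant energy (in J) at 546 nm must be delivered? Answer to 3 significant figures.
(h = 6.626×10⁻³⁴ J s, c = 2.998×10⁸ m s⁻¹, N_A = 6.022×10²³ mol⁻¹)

948 J

Product: (1.10×10⁻⁴ M)(0.169 L) = 1.859×10⁻⁵ mol.
Photons that must be absorbed: 1.859×10⁻⁵ / 0.00902 = 0.002061 mol.
Fraction absorbed: 1 − 10^(−0.281) = 0.4764.
Incident photons needed: 0.002061 / 0.4764 = 0.004326 mol.
Photon energy: hc/λ = 3.638×10⁻¹⁹ J; per mole, 2.191×10⁵ J mol⁻¹.
Energy required: 0.004326 × 2.191×10⁵ = 948 J.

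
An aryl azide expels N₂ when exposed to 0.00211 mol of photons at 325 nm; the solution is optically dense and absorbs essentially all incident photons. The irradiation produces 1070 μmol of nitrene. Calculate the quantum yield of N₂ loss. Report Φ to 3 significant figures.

Φ = 0.507

Product: 1070 μmol = 0.00107 mol.
Φ = 0.00107 mol / 0.00211 mol photons = 0.507.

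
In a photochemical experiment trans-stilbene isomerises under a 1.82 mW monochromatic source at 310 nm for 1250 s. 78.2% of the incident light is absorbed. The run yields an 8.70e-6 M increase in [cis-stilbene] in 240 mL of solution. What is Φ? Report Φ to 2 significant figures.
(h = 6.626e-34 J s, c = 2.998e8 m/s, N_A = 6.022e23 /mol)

Φ = 0.45

Product: (8.70e-6 M)(0.24 L) = 2.088e-6 mol.
Photon energy at 310 nm: hc/λ = (6.626e-34)(2.998e8)/(310e-9) = 6.408e-19 J.
Energy delivered: (1.82 mW)(1250 s) = 2.275 J.
Photons incident: 2.275 / 6.408e-19 = 3.550e18, i.e. 3.550e18/6.022e23 = 5.895e-6 mol.
Photons absorbed: 0.782 × 5.895e-6 = 4.610e-6 mol.
Φ = 2.088e-6 mol / 4.610e-6 mol photons = 0.45.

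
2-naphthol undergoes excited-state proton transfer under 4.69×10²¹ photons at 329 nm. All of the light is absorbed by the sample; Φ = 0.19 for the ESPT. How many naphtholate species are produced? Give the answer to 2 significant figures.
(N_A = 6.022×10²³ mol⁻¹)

Moles of photons: 4.69×10²¹ / 6.022×10²³ = 0.007788 mol.
Product: Φ × n_abs = 0.19 × 0.007788 = 0.001480 mol.
As a count: 0.001480 × 6.022×10²³ = 8.9×10²⁰.

8.9×10²⁰ species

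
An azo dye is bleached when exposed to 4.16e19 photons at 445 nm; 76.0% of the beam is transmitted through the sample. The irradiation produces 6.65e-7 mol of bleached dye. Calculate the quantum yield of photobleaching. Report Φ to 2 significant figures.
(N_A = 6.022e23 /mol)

Moles of photons: 4.16e19 / 6.022e23 = 6.908e-5 mol.
Fraction absorbed: 1 − 76.0/100 = 0.2400.
Photons absorbed: 0.2400 × 6.908e-5 = 1.658e-5 mol.
Φ = 6.65e-7 mol / 1.658e-5 mol photons = 0.040.

Φ = 0.040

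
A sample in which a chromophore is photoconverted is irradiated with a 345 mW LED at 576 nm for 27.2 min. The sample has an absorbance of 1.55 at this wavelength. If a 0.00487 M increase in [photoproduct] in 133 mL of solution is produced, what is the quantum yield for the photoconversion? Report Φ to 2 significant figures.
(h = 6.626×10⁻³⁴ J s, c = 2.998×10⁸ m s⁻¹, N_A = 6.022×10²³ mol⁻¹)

Φ = 0.25

Product: (0.00487 M)(0.133 L) = 6.477×10⁻⁴ mol.
Photon energy at 576 nm: hc/λ = (6.626×10⁻³⁴)(2.998×10⁸)/(576×10⁻⁹) = 3.449×10⁻¹⁹ J.
Energy delivered: (345 mW)(1632 s) = 563.0 J.
Photons incident: 563.0 / 3.449×10⁻¹⁹ = 1.632×10²¹, i.e. 1.632×10²¹/6.022×10²³ = 0.002710 mol.
Fraction absorbed: 1 − 10^(−1.55) = 0.9718.
Photons absorbed: 0.9718 × 0.002710 = 0.002634 mol.
Φ = 6.477×10⁻⁴ mol / 0.002634 mol photons = 0.25.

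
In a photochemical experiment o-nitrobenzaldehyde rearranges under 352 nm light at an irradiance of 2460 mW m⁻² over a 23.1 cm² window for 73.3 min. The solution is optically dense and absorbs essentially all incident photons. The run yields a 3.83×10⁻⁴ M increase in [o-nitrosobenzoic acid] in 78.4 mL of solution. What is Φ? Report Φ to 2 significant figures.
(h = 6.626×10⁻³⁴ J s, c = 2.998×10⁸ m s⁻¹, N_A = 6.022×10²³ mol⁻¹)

Product: (3.83×10⁻⁴ M)(0.0784 L) = 3.003×10⁻⁵ mol.
Photon energy at 352 nm: hc/λ = (6.626×10⁻³⁴)(2.998×10⁸)/(352×10⁻⁹) = 5.643×10⁻¹⁹ J.
Energy delivered: (2460 mW m⁻²)(23.1×10⁻⁴ m²)(4398 s) = 24.99 J.
Photons incident: 24.99 / 5.643×10⁻¹⁹ = 4.428×10¹⁹, i.e. 4.428×10¹⁹/6.022×10²³ = 7.353×10⁻⁵ mol.
Φ = 3.003×10⁻⁵ mol / 7.353×10⁻⁵ mol photons = 0.41.

Φ = 0.41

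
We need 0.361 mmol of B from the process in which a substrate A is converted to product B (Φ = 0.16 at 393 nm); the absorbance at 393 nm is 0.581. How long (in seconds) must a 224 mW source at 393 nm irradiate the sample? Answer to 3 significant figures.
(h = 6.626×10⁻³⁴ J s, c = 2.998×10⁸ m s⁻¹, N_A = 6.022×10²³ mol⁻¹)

t ≈ 4160 s

Product: 0.361 mmol = 3.61×10⁻⁴ mol.
Photons that must be absorbed: 3.61×10⁻⁴ / 0.16 = 0.002256 mol.
Fraction absorbed: 1 − 10^(−0.581) = 0.7376.
Incident photons needed: 0.002256 / 0.7376 = 0.003059 mol.
Photon energy: hc/λ = 5.055×10⁻¹⁹ J; per mole, 3.044×10⁵ J mol⁻¹.
Energy required: 0.003059 × 3.044×10⁵ = 931.2 J.
Time: 931.2 J / 0.224 W = 4160 s.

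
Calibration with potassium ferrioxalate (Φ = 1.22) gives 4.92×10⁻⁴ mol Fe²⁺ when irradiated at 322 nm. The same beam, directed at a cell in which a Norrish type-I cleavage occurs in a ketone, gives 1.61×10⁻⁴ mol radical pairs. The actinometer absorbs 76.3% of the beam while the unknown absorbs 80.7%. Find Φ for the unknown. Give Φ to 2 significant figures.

Photons absorbed by the actinometer: 4.92×10⁻⁴ / 1.22 = 4.033×10⁻⁴ mol.
Incident flux: 4.033×10⁻⁴ / 0.763 = 5.286×10⁻⁴ einstein.
Absorbed by unknown: 0.807 × 5.286×10⁻⁴ = 4.266×10⁻⁴ mol.
Φ(unknown) = 1.61×10⁻⁴ / 4.266×10⁻⁴ = 0.38.

Φ = 0.38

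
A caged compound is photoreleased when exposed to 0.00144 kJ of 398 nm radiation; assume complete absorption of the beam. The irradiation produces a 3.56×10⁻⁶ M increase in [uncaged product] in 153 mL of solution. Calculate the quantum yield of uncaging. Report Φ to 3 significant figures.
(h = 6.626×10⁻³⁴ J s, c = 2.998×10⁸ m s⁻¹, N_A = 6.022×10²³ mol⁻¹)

Φ = 0.114

Product: (3.56×10⁻⁶ M)(0.153 L) = 5.447×10⁻⁷ mol.
Photon energy at 398 nm: hc/λ = (6.626×10⁻³⁴)(2.998×10⁸)/(398×10⁻⁹) = 4.991×10⁻¹⁹ J.
Incident energy: 0.00144 kJ = 1.44 J.
Photons incident: 1.44 / 4.991×10⁻¹⁹ = 2.885×10¹⁸, i.e. 2.885×10¹⁸/6.022×10²³ = 4.791×10⁻⁶ mol.
Φ = 5.447×10⁻⁷ mol / 4.791×10⁻⁶ mol photons = 0.114.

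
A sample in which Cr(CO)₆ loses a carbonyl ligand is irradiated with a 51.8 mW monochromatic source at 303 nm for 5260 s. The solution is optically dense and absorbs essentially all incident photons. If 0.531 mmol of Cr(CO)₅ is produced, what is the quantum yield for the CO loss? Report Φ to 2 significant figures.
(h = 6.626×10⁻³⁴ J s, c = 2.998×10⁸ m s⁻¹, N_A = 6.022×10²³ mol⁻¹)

Φ = 0.77

Product: 0.531 mmol = 5.31×10⁻⁴ mol.
Photon energy at 303 nm: hc/λ = (6.626×10⁻³⁴)(2.998×10⁸)/(303×10⁻⁹) = 6.556×10⁻¹⁹ J.
Energy delivered: (51.8 mW)(5260 s) = 272.5 J.
Photons incident: 272.5 / 6.556×10⁻¹⁹ = 4.156×10²⁰, i.e. 4.156×10²⁰/6.022×10²³ = 6.901×10⁻⁴ mol.
Φ = 5.31×10⁻⁴ mol / 6.901×10⁻⁴ mol photons = 0.77.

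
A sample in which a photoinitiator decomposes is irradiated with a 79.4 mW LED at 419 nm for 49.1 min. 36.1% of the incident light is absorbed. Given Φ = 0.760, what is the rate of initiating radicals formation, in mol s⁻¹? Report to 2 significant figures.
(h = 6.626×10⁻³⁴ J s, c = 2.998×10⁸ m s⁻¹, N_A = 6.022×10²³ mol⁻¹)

Photon energy at 419 nm: hc/λ = (6.626×10⁻³⁴)(2.998×10⁸)/(419×10⁻⁹) = 4.741×10⁻¹⁹ J.
Energy delivered: (79.4 mW)(2946 s) = 233.9 J.
Photons incident: 233.9 / 4.741×10⁻¹⁹ = 4.934×10²⁰, i.e. 4.934×10²⁰/6.022×10²³ = 8.193×10⁻⁴ mol.
Photons absorbed: 0.361 × 8.193×10⁻⁴ = 2.958×10⁻⁴ mol.
Product formed: 0.760 × 2.958×10⁻⁴ = 2.248×10⁻⁴ mol.
Rate: 2.248×10⁻⁴ / 2946 s = 7.6×10⁻⁸ mol s⁻¹.

7.6×10⁻⁸ mol s⁻¹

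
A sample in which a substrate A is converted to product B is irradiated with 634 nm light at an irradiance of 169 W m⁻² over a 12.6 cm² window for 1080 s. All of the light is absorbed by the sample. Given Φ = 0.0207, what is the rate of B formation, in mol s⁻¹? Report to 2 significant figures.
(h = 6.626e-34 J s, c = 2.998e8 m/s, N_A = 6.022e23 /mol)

Photon energy at 634 nm: hc/λ = (6.626e-34)(2.998e8)/(634e-9) = 3.133e-19 J.
Energy delivered: (169 W m⁻²)(12.6e-4 m²)(1080 s) = 230.0 J.
Photons incident: 230.0 / 3.133e-19 = 7.341e20, i.e. 7.341e20/6.022e23 = 0.001219 mol.
Product formed: 0.0207 × 0.001219 = 2.523e-5 mol.
Rate: 2.523e-5 / 1080 s = 2.3e-8 mol s⁻¹.

2.3e-8 mol s⁻¹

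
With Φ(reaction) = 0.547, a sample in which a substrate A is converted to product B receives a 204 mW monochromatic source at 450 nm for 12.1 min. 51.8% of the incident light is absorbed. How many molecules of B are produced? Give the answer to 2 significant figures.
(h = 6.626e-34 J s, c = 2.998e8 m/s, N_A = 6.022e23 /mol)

9.5e19 molecules

Photon energy at 450 nm: hc/λ = (6.626e-34)(2.998e8)/(450e-9) = 4.414e-19 J.
Energy delivered: (204 mW)(726 s) = 148.1 J.
Photons incident: 148.1 / 4.414e-19 = 3.355e20, i.e. 3.355e20/6.022e23 = 5.571e-4 mol.
Photons absorbed: 0.518 × 5.571e-4 = 2.886e-4 mol.
Product: Φ × n_abs = 0.547 × 2.886e-4 = 1.579e-4 mol.
As a count: 1.579e-4 × 6.022e23 = 9.5e19.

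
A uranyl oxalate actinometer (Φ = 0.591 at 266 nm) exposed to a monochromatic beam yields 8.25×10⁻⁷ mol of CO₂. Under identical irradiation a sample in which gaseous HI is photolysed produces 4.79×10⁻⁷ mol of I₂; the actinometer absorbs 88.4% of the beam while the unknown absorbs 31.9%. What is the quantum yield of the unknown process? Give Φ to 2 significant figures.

Φ = 0.95

Photons absorbed by the actinometer: 8.25×10⁻⁷ / 0.591 = 1.396×10⁻⁶ mol.
Incident flux: 1.396×10⁻⁶ / 0.884 = 1.579×10⁻⁶ einstein.
Absorbed by unknown: 0.319 × 1.579×10⁻⁶ = 5.037×10⁻⁷ mol.
Φ(unknown) = 4.79×10⁻⁷ / 5.037×10⁻⁷ = 0.95.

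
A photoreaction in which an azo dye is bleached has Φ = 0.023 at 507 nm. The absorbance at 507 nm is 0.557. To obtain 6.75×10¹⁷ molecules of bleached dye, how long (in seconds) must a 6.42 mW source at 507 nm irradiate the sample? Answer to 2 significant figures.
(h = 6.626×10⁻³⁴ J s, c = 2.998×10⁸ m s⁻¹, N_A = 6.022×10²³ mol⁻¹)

t ≈ 2500 s

Product: 6.75×10¹⁷ / 6.022×10²³ = 1.121×10⁻⁶ mol.
Photons that must be absorbed: 1.121×10⁻⁶ / 0.023 = 4.874×10⁻⁵ mol.
Fraction absorbed: 1 − 10^(−0.557) = 0.7227.
Incident photons needed: 4.874×10⁻⁵ / 0.7227 = 6.744×10⁻⁵ mol.
Photon energy: hc/λ = 3.918×10⁻¹⁹ J; per mole, 2.359×10⁵ J mol⁻¹.
Energy required: 6.744×10⁻⁵ × 2.359×10⁵ = 15.91 J.
Time: 15.91 J / 0.00642 W = 2500 s.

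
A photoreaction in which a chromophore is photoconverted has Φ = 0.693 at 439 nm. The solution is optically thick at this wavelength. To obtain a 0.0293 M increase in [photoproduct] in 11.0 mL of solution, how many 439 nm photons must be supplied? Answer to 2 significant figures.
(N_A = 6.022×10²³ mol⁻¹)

Product: (0.0293 M)(0.011 L) = 3.223×10⁻⁴ mol.
Photons that must be absorbed: 3.223×10⁻⁴ / 0.693 = 4.651×10⁻⁴ mol.
Photon count: 4.651×10⁻⁴ × 6.022×10²³ = 2.8×10²⁰.

2.8×10²⁰ photons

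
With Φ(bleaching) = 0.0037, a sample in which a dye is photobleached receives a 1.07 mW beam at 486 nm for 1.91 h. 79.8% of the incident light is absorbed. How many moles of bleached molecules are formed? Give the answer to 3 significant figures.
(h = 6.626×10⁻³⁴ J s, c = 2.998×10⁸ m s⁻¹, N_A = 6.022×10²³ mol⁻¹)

8.83×10⁻⁸ mol

Photon energy at 486 nm: hc/λ = (6.626×10⁻³⁴)(2.998×10⁸)/(486×10⁻⁹) = 4.087×10⁻¹⁹ J.
Energy delivered: (1.07 mW)(6876 s) = 7.357 J.
Photons incident: 7.357 / 4.087×10⁻¹⁹ = 1.800×10¹⁹, i.e. 1.800×10¹⁹/6.022×10²³ = 2.989×10⁻⁵ mol.
Photons absorbed: 0.798 × 2.989×10⁻⁵ = 2.385×10⁻⁵ mol.
Product: Φ × n_abs = 0.0037 × 2.385×10⁻⁵ = 8.825×10⁻⁸ mol.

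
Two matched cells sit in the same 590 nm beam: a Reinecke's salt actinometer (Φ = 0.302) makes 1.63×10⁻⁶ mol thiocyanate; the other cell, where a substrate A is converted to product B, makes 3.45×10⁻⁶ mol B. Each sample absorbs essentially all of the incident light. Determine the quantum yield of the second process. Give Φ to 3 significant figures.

Photons absorbed by the actinometer: 1.63×10⁻⁶ / 0.302 = 5.397×10⁻⁶ mol.
Φ(unknown) = 3.45×10⁻⁶ / 5.397×10⁻⁶ = 0.639.

Φ = 0.639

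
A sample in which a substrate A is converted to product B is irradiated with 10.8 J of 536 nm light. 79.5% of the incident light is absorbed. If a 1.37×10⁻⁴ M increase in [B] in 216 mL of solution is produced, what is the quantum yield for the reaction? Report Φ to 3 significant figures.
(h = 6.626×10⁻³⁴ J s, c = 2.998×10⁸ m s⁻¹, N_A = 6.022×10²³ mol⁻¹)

Φ = 0.769

Product: (1.37×10⁻⁴ M)(0.216 L) = 2.959×10⁻⁵ mol.
Photon energy at 536 nm: hc/λ = (6.626×10⁻³⁴)(2.998×10⁸)/(536×10⁻⁹) = 3.706×10⁻¹⁹ J.
Photons incident: 10.8 / 3.706×10⁻¹⁹ = 2.914×10¹⁹, i.e. 2.914×10¹⁹/6.022×10²³ = 4.839×10⁻⁵ mol.
Photons absorbed: 0.795 × 4.839×10⁻⁵ = 3.847×10⁻⁵ mol.
Φ = 2.959×10⁻⁵ mol / 3.847×10⁻⁵ mol photons = 0.769.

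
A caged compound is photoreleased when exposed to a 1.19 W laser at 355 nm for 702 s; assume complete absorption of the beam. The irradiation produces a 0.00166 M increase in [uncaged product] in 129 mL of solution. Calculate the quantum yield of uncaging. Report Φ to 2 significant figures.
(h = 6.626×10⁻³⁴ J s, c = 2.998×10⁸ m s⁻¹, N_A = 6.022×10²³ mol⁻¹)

Product: (0.00166 M)(0.129 L) = 2.141×10⁻⁴ mol.
Photon energy at 355 nm: hc/λ = (6.626×10⁻³⁴)(2.998×10⁸)/(355×10⁻⁹) = 5.596×10⁻¹⁹ J.
Energy delivered: (1.19 W)(702 s) = 835.4 J.
Photons incident: 835.4 / 5.596×10⁻¹⁹ = 1.493×10²¹, i.e. 1.493×10²¹/6.022×10²³ = 0.002479 mol.
Φ = 2.141×10⁻⁴ mol / 0.002479 mol photons = 0.086.

Φ = 0.086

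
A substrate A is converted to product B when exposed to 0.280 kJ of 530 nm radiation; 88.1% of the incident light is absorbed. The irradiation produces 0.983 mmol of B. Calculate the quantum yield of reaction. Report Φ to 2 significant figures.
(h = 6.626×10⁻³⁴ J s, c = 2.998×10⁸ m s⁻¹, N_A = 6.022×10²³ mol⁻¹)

Φ = 0.90

Product: 0.983 mmol = 9.83×10⁻⁴ mol.
Photon energy at 530 nm: hc/λ = (6.626×10⁻³⁴)(2.998×10⁸)/(530×10⁻⁹) = 3.748×10⁻¹⁹ J.
Incident energy: 0.280 kJ = 280 J.
Photons incident: 280 / 3.748×10⁻¹⁹ = 7.471×10²⁰, i.e. 7.471×10²⁰/6.022×10²³ = 0.001241 mol.
Photons absorbed: 0.881 × 0.001241 = 0.001093 mol.
Φ = 9.83×10⁻⁴ mol / 0.001093 mol photons = 0.90.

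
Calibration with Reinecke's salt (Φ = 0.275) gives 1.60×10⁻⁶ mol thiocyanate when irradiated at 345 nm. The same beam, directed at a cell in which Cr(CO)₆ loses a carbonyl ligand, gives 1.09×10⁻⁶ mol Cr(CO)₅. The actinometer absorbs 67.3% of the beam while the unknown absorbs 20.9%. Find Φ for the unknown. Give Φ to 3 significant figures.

Φ = 0.603

Photons absorbed by the actinometer: 1.60×10⁻⁶ / 0.275 = 5.818×10⁻⁶ mol.
Incident flux: 5.818×10⁻⁶ / 0.673 = 8.645×10⁻⁶ einstein.
Absorbed by unknown: 0.209 × 8.645×10⁻⁶ = 1.807×10⁻⁶ mol.
Φ(unknown) = 1.09×10⁻⁶ / 1.807×10⁻⁶ = 0.603.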